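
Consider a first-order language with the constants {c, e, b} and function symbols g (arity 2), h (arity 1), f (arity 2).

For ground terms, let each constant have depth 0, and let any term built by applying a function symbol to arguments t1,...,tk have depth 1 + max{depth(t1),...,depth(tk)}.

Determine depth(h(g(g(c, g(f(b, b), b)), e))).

5

depth(f(b, b)) = 1 + max(0, 0) = 1
depth(g(f(b, b), b)) = 1 + max(1, 0) = 2
depth(g(c, g(f(b, b), b))) = 1 + max(0, 2) = 3
depth(g(g(c, g(f(b, b), b)), e)) = 1 + max(3, 0) = 4
depth(h(g(g(c, g(f(b, b), b)), e))) = 1 + depth(g(g(c, g(f(b, b), b)), e)) = 1 + 4 = 5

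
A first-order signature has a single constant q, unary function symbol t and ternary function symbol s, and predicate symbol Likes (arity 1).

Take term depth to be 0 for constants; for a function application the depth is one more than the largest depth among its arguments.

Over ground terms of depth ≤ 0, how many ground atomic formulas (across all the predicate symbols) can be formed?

First count ground terms of depth ≤ 0.
Let N_k = |{terms of depth ≤ k}|. Then N_0 = 1 and N_k = 1 + N_{k-1} + N_{k-1}^3 for k ≥ 1 (one summand per function symbol, arity giving the exponent).
N_0 = 1
Explicitly: q.
So |H| = 1.
Each predicate of arity r yields |H|^r ground atoms (one per choice of an r-tuple from H):
  Likes: 1
Total ground atoms: 1.

1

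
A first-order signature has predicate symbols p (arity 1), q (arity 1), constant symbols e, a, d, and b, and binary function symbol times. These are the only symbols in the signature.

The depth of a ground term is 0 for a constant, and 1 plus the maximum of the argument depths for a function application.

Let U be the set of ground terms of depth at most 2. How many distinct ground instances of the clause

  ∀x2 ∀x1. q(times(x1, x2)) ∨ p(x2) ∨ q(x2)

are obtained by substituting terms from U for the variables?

163216

Ground terms of depth ≤ 2:
  Let N_k count ground terms of depth at most k. Each non-constant term of depth ≤ k is some function symbol applied to depth-≤(k−1) arguments, giving N_k = 4 + N_{k-1}^2.
  N_0 = 4
  N_1 = 4 + 4^2 = 20
  N_2 = 4 + 20^2 = 404
So there are 404 ground terms available for substitution.
Each of x2, x1 ranges independently over the available ground terms, and distinct assignments produce distinct instances.
Number of ground instances = 404^2 = 163216.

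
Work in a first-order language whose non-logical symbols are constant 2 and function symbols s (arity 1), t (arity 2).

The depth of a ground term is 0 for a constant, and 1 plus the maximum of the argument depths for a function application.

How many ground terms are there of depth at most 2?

13

Count level by level. With function symbols s/1, t/2, the terms of depth ≤ k are the 1 constant together with each function applied to depth-≤(k−1) tuples, so N_k = 1 + N_{k-1} + N_{k-1}^2.
N_0 = 1
N_1 = 1 + 1 + 1^2 = 3
N_2 = 1 + 3 + 3^2 = 13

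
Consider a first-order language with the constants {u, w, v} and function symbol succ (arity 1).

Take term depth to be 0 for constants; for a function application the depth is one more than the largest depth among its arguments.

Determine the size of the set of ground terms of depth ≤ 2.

Write N_k for the number of ground terms of depth ≤ k. A term of depth ≤ k is either a constant or a function symbol applied to arguments of depth ≤ k−1, so N_k = 3 + N_{k-1}.
N_0 = 3
N_1 = 3 + 3 = 6
N_2 = 3 + 6 = 9
Explicitly: u, w, v, succ(u), succ(w), succ(v), succ(succ(u)), succ(succ(w)), succ(succ(v)).

9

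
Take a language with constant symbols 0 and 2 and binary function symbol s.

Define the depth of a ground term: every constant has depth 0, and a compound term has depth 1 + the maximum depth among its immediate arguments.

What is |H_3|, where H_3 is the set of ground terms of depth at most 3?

1446

Let N_k count ground terms of depth at most k. Each non-constant term of depth ≤ k is some function symbol applied to depth-≤(k−1) arguments, giving N_k = 2 + N_{k-1}^2.
N_0 = 2
N_1 = 2 + 2^2 = 6
N_2 = 2 + 6^2 = 38
N_3 = 2 + 38^2 = 1446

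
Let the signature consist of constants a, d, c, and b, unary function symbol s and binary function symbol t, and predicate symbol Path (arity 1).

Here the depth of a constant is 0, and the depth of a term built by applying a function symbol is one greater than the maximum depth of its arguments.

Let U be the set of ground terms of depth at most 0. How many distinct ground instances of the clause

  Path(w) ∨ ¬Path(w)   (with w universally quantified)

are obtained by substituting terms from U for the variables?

Ground terms of depth ≤ 0:
  Count level by level. With function symbols s/1, t/2, the terms of depth ≤ k are the 4 constants together with each function applied to depth-≤(k−1) tuples, so N_k = 4 + N_{k-1} + N_{k-1}^2.
  N_0 = 4
  Explicitly: a, d, c, b.
So there are 4 ground terms available for substitution.
The clause has 1 distinct variable (w), which appears in the body. In the free term algebra distinct substitutions yield syntactically distinct ground instances.
Number of ground instances = 4.

4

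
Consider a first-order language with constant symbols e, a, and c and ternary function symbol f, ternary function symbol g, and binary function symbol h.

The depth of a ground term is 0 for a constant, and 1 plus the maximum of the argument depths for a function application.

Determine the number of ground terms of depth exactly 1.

63

Let N_k = |{terms of depth ≤ k}|. Then N_0 = 3 and N_k = 3 + N_{k-1}^3 + N_{k-1}^3 + N_{k-1}^2 for k ≥ 1 (one summand per function symbol, arity giving the exponent).
N_0 = 3
N_1 = 3 + 3^3 + 3^3 + 3^2 = 66
Terms of depth exactly 1: N_1 − N_0 = 66 − 3 = 63.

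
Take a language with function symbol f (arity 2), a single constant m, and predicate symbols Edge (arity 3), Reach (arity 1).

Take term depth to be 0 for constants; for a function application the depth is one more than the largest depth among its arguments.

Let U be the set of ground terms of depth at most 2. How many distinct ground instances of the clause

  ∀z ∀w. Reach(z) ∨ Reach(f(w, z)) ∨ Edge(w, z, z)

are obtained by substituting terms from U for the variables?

25

Ground terms of depth ≤ 2:
  If N_k denotes the number of depth-≤k ground terms, the 1 constant gives N_0 = 1, and each function symbol of arity r contributes N_{k-1}^r new terms at level k: N_k = 1 + N_{k-1}^2.
  N_0 = 1
  N_1 = 1 + 1^2 = 2
  N_2 = 1 + 2^2 = 5
  Explicitly: m, f(m, m), f(m, f(m, m)), f(f(m, m), m), f(f(m, m), f(m, m)).
So there are 5 ground terms available for substitution.
There are 2 variables to instantiate (z, w), each occurring in at least one literal, so different choices give different ground instances.
Number of ground instances = 5^2 = 25.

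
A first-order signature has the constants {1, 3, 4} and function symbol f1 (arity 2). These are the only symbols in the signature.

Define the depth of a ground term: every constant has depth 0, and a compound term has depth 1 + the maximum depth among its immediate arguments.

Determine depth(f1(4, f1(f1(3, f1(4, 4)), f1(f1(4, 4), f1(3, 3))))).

4

depth(f1(4, 4)) = 1 + max(0, 0) = 1
depth(f1(3, f1(4, 4))) = 1 + max(0, 1) = 2
depth(f1(3, 3)) = 1 + max(0, 0) = 1
depth(f1(f1(4, 4), f1(3, 3))) = 1 + max(1, 1) = 2
depth(f1(f1(3, f1(4, 4)), f1(f1(4, 4), f1(3, 3)))) = 1 + max(2, 2) = 3
depth(f1(4, f1(f1(3, f1(4, 4)), f1(f1(4, 4), f1(3, 3))))) = 1 + max(0, 3) = 4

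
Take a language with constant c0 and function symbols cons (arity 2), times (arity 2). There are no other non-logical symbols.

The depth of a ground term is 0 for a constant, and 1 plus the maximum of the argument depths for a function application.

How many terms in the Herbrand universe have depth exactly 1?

Let N_k count ground terms of depth at most k. Each non-constant term of depth ≤ k is some function symbol applied to depth-≤(k−1) arguments, giving N_k = 1 + N_{k-1}^2 + N_{k-1}^2.
N_0 = 1
N_1 = 1 + 1^2 + 1^2 = 3
Terms of depth exactly 1: N_1 − N_0 = 3 − 1 = 2.

2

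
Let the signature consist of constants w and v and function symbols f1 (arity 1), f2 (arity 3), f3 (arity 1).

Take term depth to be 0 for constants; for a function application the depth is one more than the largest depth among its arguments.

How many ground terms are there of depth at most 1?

14

If N_k denotes the number of depth-≤k ground terms, the 2 constants give N_0 = 2, and each function symbol of arity r contributes N_{k-1}^r new terms at level k: N_k = 2 + N_{k-1} + N_{k-1}^3 + N_{k-1}.
N_0 = 2
N_1 = 2 + 2 + 2^3 + 2 = 14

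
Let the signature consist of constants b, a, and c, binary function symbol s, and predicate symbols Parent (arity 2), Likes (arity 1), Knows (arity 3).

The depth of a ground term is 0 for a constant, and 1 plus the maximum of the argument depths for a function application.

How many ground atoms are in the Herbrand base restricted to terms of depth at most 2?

3198279

First count ground terms of depth ≤ 2.
Let N_k = |{terms of depth ≤ k}|. Then N_0 = 3 and N_k = 3 + N_{k-1}^2 for k ≥ 1 (one summand per function symbol, arity giving the exponent).
N_0 = 3
N_1 = 3 + 3^2 = 12
N_2 = 3 + 12^2 = 147
So |H| = 147.
Ground atoms are formed by filling each argument slot of a predicate with a term from H, so an r-ary predicate gives |H|^r atoms:
  Parent: 147^2 = 21609;  Likes: 147;  Knows: 147^3 = 3176523
Total ground atoms: 21609 + 147 + 3176523 = 3198279.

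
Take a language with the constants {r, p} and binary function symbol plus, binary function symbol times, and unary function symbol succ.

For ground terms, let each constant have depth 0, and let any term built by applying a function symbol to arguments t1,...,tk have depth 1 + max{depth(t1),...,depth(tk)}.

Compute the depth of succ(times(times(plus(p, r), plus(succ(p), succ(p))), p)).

depth(plus(p, r)) = 1 + max(0, 0) = 1
depth(succ(p)) = 1 + depth(p) = 1 + 0 = 1
depth(plus(succ(p), succ(p))) = 1 + max(1, 1) = 2
depth(times(plus(p, r), plus(succ(p), succ(p)))) = 1 + max(1, 2) = 3
depth(times(times(plus(p, r), plus(succ(p), succ(p))), p)) = 1 + max(3, 0) = 4
depth(succ(times(times(plus(p, r), plus(succ(p), succ(p))), p))) = 1 + depth(times(times(plus(p, r), plus(succ(p), succ(p))), p)) = 1 + 4 = 5

5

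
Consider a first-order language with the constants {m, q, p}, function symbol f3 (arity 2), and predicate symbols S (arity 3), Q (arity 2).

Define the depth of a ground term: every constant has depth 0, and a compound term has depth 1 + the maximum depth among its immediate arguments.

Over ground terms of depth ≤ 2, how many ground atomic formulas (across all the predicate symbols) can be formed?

3198132

First count ground terms of depth ≤ 2.
If N_k denotes the number of depth-≤k ground terms, the 3 constants give N_0 = 3, and each function symbol of arity r contributes N_{k-1}^r new terms at level k: N_k = 3 + N_{k-1}^2.
N_0 = 3
N_1 = 3 + 3^2 = 12
N_2 = 3 + 12^2 = 147
So |H| = 147.
Each predicate of arity r yields |H|^r ground atoms (one per choice of an r-tuple from H):
  S: 147^3 = 3176523;  Q: 147^2 = 21609
Total ground atoms: 3176523 + 21609 = 3198132.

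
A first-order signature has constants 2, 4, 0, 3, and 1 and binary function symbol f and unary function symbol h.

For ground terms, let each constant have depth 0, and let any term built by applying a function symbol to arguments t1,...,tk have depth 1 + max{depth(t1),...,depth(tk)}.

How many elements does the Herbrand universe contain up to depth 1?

35

Count level by level. With function symbols f/2, h/1, the terms of depth ≤ k are the 5 constants together with each function applied to depth-≤(k−1) tuples, so N_k = 5 + N_{k-1}^2 + N_{k-1}.
N_0 = 5
N_1 = 5 + 5^2 + 5 = 35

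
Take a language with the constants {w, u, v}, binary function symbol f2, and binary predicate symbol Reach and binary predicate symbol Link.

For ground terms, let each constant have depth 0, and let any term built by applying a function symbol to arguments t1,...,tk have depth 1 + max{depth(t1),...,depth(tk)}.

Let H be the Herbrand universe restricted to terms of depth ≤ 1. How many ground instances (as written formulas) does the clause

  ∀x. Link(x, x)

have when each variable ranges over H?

Ground terms of depth ≤ 1:
  If N_k denotes the number of depth-≤k ground terms, the 3 constants give N_0 = 3, and each function symbol of arity r contributes N_{k-1}^r new terms at level k: N_k = 3 + N_{k-1}^2.
  N_0 = 3
  N_1 = 3 + 3^2 = 12
So there are 12 ground terms available for substitution.
There is 1 variable to instantiate (x),  occurring in at least one literal, so different choices give different ground instances.
Number of ground instances = 12.

12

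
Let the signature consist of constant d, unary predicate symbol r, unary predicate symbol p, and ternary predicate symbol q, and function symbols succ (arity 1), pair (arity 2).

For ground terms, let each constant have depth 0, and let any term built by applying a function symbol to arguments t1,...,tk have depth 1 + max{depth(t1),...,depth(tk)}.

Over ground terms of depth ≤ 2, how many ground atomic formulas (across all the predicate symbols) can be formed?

2223

First count ground terms of depth ≤ 2.
Let N_k = |{terms of depth ≤ k}|. Then N_0 = 1 and N_k = 1 + N_{k-1} + N_{k-1}^2 for k ≥ 1 (one summand per function symbol, arity giving the exponent).
N_0 = 1
N_1 = 1 + 1 + 1^2 = 3
N_2 = 1 + 3 + 3^2 = 13
So |H| = 13.
Ground atoms are formed by filling each argument slot of a predicate with a term from H, so an r-ary predicate gives |H|^r atoms:
  r: 13;  p: 13;  q: 13^3 = 2197
Total ground atoms: 13 + 13 + 2197 = 2223.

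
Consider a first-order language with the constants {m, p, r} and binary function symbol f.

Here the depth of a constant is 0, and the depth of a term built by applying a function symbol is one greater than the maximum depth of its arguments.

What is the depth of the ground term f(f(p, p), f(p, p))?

depth(f(p, p)) = 1 + max(0, 0) = 1
depth(f(f(p, p), f(p, p))) = 1 + max(1, 1) = 2

2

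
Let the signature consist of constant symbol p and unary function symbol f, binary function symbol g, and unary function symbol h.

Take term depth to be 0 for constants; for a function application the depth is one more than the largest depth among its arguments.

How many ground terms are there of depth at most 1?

If N_k denotes the number of depth-≤k ground terms, the 1 constant gives N_0 = 1, and each function symbol of arity r contributes N_{k-1}^r new terms at level k: N_k = 1 + N_{k-1} + N_{k-1}^2 + N_{k-1}.
N_0 = 1
N_1 = 1 + 1 + 1^2 + 1 = 4
Explicitly: p, f(p), g(p, p), h(p).

4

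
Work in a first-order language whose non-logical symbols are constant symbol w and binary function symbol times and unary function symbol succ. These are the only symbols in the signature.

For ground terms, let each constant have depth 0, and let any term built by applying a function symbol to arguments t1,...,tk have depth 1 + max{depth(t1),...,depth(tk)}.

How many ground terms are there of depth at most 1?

Let N_k = |{terms of depth ≤ k}|. Then N_0 = 1 and N_k = 1 + N_{k-1}^2 + N_{k-1} for k ≥ 1 (one summand per function symbol, arity giving the exponent).
N_0 = 1
N_1 = 1 + 1^2 + 1 = 3
Explicitly: w, times(w, w), succ(w).

3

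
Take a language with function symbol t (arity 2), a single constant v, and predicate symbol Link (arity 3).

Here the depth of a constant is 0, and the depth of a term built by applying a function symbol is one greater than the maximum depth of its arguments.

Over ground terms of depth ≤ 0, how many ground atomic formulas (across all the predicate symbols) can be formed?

First count ground terms of depth ≤ 0.
Let N_k count ground terms of depth at most k. Each non-constant term of depth ≤ k is some function symbol applied to depth-≤(k−1) arguments, giving N_k = 1 + N_{k-1}^2.
N_0 = 1
Explicitly: v.
So |H| = 1.
Each predicate of arity r yields |H|^r ground atoms (one per choice of an r-tuple from H):
  Link: 1^3 = 1
Total ground atoms: 1.

1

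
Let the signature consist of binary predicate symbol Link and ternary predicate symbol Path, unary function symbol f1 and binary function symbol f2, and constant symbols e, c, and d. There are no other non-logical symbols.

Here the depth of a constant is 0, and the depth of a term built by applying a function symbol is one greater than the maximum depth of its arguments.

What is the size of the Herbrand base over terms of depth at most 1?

3600

First count ground terms of depth ≤ 1.
Let N_k = |{terms of depth ≤ k}|. Then N_0 = 3 and N_k = 3 + N_{k-1} + N_{k-1}^2 for k ≥ 1 (one summand per function symbol, arity giving the exponent).
N_0 = 3
N_1 = 3 + 3 + 3^2 = 15
So |H| = 15.
A ground atom is a predicate applied to a tuple of terms from H, so the count is the sum over predicates of |H|^arity:
  Link: 15^2 = 225;  Path: 15^3 = 3375
Total ground atoms: 225 + 3375 = 3600.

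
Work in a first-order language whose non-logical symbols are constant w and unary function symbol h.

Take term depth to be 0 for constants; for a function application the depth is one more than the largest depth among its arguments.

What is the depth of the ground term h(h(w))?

depth(h(w)) = 1 + depth(w) = 1 + 0 = 1
depth(h(h(w))) = 1 + depth(h(w)) = 1 + 1 = 2

2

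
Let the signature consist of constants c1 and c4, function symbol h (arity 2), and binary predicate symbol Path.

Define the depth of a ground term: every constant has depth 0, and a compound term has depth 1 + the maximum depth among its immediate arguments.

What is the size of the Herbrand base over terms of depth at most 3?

2090916

First count ground terms of depth ≤ 3.
Count level by level. With function symbols h/2, the terms of depth ≤ k are the 2 constants together with each function applied to depth-≤(k−1) tuples, so N_k = 2 + N_{k-1}^2.
N_0 = 2
N_1 = 2 + 2^2 = 6
N_2 = 2 + 6^2 = 38
N_3 = 2 + 38^2 = 1446
So |H| = 1446.
A ground atom is a predicate applied to a tuple of terms from H, so the count is the sum over predicates of |H|^arity:
  Path: 1446^2 = 2090916
Total ground atoms: 2090916.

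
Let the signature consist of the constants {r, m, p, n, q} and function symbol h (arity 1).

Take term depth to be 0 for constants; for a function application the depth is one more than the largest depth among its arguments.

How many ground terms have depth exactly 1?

5

Let N_k = |{terms of depth ≤ k}|. Then N_0 = 5 and N_k = 5 + N_{k-1} for k ≥ 1 (one summand per function symbol, arity giving the exponent).
N_0 = 5
N_1 = 5 + 5 = 10
Terms of depth exactly 1: N_1 − N_0 = 10 − 5 = 5.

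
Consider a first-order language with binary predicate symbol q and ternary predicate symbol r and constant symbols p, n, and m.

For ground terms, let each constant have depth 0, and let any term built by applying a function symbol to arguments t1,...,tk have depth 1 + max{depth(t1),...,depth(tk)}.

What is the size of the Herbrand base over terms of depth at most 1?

First count ground terms of depth ≤ 1.
With no function symbols every ground term is a constant, so there are exactly 3 ground terms at every depth bound.
N_0 = 3
N_1 = 3
So |H| = 3.
For each predicate symbol, the number of ground atoms is |H| raised to its arity; summing:
  q: 3^2 = 9;  r: 3^3 = 27
Total ground atoms: 9 + 27 = 36.

36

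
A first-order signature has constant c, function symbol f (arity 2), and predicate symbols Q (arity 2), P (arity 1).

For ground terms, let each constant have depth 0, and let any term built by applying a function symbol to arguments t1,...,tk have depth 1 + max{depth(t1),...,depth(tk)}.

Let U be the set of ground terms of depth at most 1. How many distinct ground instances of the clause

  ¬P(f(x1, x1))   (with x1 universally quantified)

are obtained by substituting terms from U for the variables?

2

Ground terms of depth ≤ 1:
  Let N_k count ground terms of depth at most k. Each non-constant term of depth ≤ k is some function symbol applied to depth-≤(k−1) arguments, giving N_k = 1 + N_{k-1}^2.
  N_0 = 1
  N_1 = 1 + 1^2 = 2
  Explicitly: c, f(c, c).
So there are 2 ground terms available for substitution.
The body mentions the single quantified variable x1; since ground terms form a free algebra, no two substitutions collapse to the same formula.
Number of ground instances = 2.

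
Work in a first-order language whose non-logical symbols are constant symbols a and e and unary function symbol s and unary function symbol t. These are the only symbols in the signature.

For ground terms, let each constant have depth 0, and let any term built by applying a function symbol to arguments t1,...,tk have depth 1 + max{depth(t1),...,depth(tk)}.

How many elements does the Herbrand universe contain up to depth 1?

If N_k denotes the number of depth-≤k ground terms, the 2 constants give N_0 = 2, and each function symbol of arity r contributes N_{k-1}^r new terms at level k: N_k = 2 + N_{k-1} + N_{k-1}.
N_0 = 2
N_1 = 2 + 2 + 2 = 6
Explicitly: a, e, s(a), s(e), t(a), t(e).

6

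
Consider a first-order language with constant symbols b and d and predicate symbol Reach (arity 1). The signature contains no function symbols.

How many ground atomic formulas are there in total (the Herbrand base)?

With no function symbols, the Herbrand universe is just the 2 constants.
Ground atoms per predicate: Reach: 2.
Herbrand base size = 2 = 2.

2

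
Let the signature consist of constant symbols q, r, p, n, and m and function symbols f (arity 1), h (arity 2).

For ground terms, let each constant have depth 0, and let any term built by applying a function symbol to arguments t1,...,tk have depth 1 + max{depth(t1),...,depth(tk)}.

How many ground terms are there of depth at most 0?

Let N_k count ground terms of depth at most k. Each non-constant term of depth ≤ k is some function symbol applied to depth-≤(k−1) arguments, giving N_k = 5 + N_{k-1} + N_{k-1}^2.
N_0 = 5

5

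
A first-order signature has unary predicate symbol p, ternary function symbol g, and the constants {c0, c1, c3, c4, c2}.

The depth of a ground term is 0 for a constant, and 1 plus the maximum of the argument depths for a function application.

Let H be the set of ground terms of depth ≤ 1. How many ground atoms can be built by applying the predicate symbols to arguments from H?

First count ground terms of depth ≤ 1.
Write N_k for the number of ground terms of depth ≤ k. A term of depth ≤ k is either a constant or a function symbol applied to arguments of depth ≤ k−1, so N_k = 5 + N_{k-1}^3.
N_0 = 5
N_1 = 5 + 5^3 = 130
So |H| = 130.
Ground atoms are formed by filling each argument slot of a predicate with a term from H, so an r-ary predicate gives |H|^r atoms:
  p: 130
Total ground atoms: 130.

130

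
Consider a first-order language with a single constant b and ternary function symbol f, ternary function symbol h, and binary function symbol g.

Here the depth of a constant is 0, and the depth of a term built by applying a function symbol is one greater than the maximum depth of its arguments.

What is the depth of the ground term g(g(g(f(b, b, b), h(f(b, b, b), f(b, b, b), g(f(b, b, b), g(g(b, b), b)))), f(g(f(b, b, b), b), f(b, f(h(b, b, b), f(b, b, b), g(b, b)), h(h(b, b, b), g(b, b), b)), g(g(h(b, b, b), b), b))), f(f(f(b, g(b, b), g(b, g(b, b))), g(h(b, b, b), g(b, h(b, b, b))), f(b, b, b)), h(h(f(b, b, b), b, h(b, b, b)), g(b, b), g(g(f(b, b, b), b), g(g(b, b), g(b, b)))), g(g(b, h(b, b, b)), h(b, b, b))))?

7

depth(f(b, b, b)) = 1 + max(0, 0, 0) = 1
depth(g(b, b)) = 1 + max(0, 0) = 1
depth(g(g(b, b), b)) = 1 + max(1, 0) = 2
depth(g(f(b, b, b), g(g(b, b), b))) = 1 + max(1, 2) = 3
depth(h(f(b, b, b), f(b, b, b), g(f(b, b, b), g(g(b, b), b)))) = 1 + max(1, 1, 3) = 4
depth(g(f(b, b, b), h(f(b, b, b), f(b, b, b), g(f(b, b, b), g(g(b, b), b))))) = 1 + max(1, 4) = 5
depth(g(f(b, b, b), b)) = 1 + max(1, 0) = 2
depth(h(b, b, b)) = 1 + max(0, 0, 0) = 1
depth(f(h(b, b, b), f(b, b, b), g(b, b))) = 1 + max(1, 1, 1) = 2
depth(h(h(b, b, b), g(b, b), b)) = 1 + max(1, 1, 0) = 2
depth(f(b, f(h(b, b, b), f(b, b, b), g(b, b)), h(h(b, b, b), g(b, b), b))) = 1 + max(0, 2, 2) = 3
depth(g(h(b, b, b), b)) = 1 + max(1, 0) = 2
depth(g(g(h(b, b, b), b), b)) = 1 + max(2, 0) = 3
depth(f(g(f(b, b, b), b), f(b, f(h(b, b, b), f(b, b, b), g(b, b)), h(h(b, b, b), g(b, b), b)), g(g(h(b, b, b), b), b))) = 1 + max(2, 3, 3) = 4
depth(g(g(f(b, b, b), h(f(b, b, b), f(b, b, b), g(f(b, b, b), g(g(b, b), b)))), f(g(f(b, b, b), b), f(b, f(h(b, b, b), f(b, b, b), g(b, b)), h(h(b, b, b), g(b, b), b)), g(g(h(b, b, b), b), b)))) = 1 + max(5, 4) = 6
depth(g(b, g(b, b))) = 1 + max(0, 1) = 2
depth(f(b, g(b, b), g(b, g(b, b)))) = 1 + max(0, 1, 2) = 3
depth(g(b, h(b, b, b))) = 1 + max(0, 1) = 2
depth(g(h(b, b, b), g(b, h(b, b, b)))) = 1 + max(1, 2) = 3
depth(f(f(b, g(b, b), g(b, g(b, b))), g(h(b, b, b), g(b, h(b, b, b))), f(b, b, b))) = 1 + max(3, 3, 1) = 4
depth(h(f(b, b, b), b, h(b, b, b))) = 1 + max(1, 0, 1) = 2
depth(g(g(b, b), g(b, b))) = 1 + max(1, 1) = 2
depth(g(g(f(b, b, b), b), g(g(b, b), g(b, b)))) = 1 + max(2, 2) = 3
depth(h(h(f(b, b, b), b, h(b, b, b)), g(b, b), g(g(f(b, b, b), b), g(g(b, b), g(b, b))))) = 1 + max(2, 1, 3) = 4
depth(g(g(b, h(b, b, b)), h(b, b, b))) = 1 + max(2, 1) = 3
depth(f(f(f(b, g(b, b), g(b, g(b, b))), g(h(b, b, b), g(b, h(b, b, b))), f(b, b, b)), h(h(f(b, b, b), b, h(b, b, b)), g(b, b), g(g(f(b, b, b), b), g(g(b, b), g(b, b)))), g(g(b, h(b, b, b)), h(b, b, b)))) = 1 + max(4, 4, 3) = 5
depth(g(g(g(f(b, b, b), h(f(b, b, b), f(b, b, b), g(f(b, b, b), g(g(b, b), b)))), f(g(f(b, b, b), b), f(b, f(h(b, b, b), f(b, b, b), g(b, b)), h(h(b, b, b), g(b, b), b)), g(g(h(b, b, b), b), b))), f(f(f(b, g(b, b), g(b, g(b, b))), g(h(b, b, b), g(b, h(b, b, b))), f(b, b, b)), h(h(f(b, b, b), b, h(b, b, b)), g(b, b), g(g(f(b, b, b), b), g(g(b, b), g(b, b)))), g(g(b, h(b, b, b)), h(b, b, b))))) = 1 + max(6, 5) = 7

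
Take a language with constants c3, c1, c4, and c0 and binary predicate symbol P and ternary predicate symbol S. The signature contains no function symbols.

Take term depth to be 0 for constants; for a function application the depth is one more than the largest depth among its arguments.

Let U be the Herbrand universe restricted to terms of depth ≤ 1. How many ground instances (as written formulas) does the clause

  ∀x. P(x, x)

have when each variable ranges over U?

Ground terms of depth ≤ 1:
  With no function symbols every ground term is a constant, so there are exactly 4 ground terms at every depth bound.
  N_0 = 4
  N_1 = 4
  Explicitly: c3, c1, c4, c0.
So there are 4 ground terms available for substitution.
The variable x ranges independently over the available ground terms, and distinct assignments produce distinct instances.
Number of ground instances = 4.

4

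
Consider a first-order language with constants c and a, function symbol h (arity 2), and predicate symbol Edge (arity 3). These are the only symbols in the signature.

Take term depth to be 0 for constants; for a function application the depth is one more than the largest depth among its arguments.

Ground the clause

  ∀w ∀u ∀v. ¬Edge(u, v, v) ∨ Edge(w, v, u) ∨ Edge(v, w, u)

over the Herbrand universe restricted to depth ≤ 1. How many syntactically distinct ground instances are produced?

216

Ground terms of depth ≤ 1:
  Let N_k = |{terms of depth ≤ k}|. Then N_0 = 2 and N_k = 2 + N_{k-1}^2 for k ≥ 1 (one summand per function symbol, arity giving the exponent).
  N_0 = 2
  N_1 = 2 + 2^2 = 6
  Explicitly: c, a, h(c, c), h(c, a), h(a, c), h(a, a).
So there are 6 ground terms available for substitution.
The body mentions every one of the 3 quantified variables; since ground terms form a free algebra, no two substitutions collapse to the same formula.
Number of ground instances = 6^3 = 216.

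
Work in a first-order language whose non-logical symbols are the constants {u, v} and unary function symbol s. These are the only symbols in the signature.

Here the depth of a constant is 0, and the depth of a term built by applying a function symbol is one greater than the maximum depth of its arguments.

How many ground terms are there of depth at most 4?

10

Let N_k = |{terms of depth ≤ k}|. Then N_0 = 2 and N_k = 2 + N_{k-1} for k ≥ 1 (one summand per function symbol, arity giving the exponent).
N_0 = 2
N_1 = 2 + 2 = 4
N_2 = 2 + 4 = 6
N_3 = 2 + 6 = 8
N_4 = 2 + 8 = 10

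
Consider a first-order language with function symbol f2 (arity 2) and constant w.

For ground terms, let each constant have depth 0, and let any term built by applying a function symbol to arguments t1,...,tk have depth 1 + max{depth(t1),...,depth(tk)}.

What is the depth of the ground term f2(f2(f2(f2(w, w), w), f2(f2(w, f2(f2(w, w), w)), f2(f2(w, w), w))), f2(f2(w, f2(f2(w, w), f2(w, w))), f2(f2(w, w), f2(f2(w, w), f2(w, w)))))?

depth(f2(w, w)) = 1 + max(0, 0) = 1
depth(f2(f2(w, w), w)) = 1 + max(1, 0) = 2
depth(f2(w, f2(f2(w, w), w))) = 1 + max(0, 2) = 3
depth(f2(f2(w, f2(f2(w, w), w)), f2(f2(w, w), w))) = 1 + max(3, 2) = 4
depth(f2(f2(f2(w, w), w), f2(f2(w, f2(f2(w, w), w)), f2(f2(w, w), w)))) = 1 + max(2, 4) = 5
depth(f2(f2(w, w), f2(w, w))) = 1 + max(1, 1) = 2
depth(f2(w, f2(f2(w, w), f2(w, w)))) = 1 + max(0, 2) = 3
depth(f2(f2(w, w), f2(f2(w, w), f2(w, w)))) = 1 + max(1, 2) = 3
depth(f2(f2(w, f2(f2(w, w), f2(w, w))), f2(f2(w, w), f2(f2(w, w), f2(w, w))))) = 1 + max(3, 3) = 4
depth(f2(f2(f2(f2(w, w), w), f2(f2(w, f2(f2(w, w), w)), f2(f2(w, w), w))), f2(f2(w, f2(f2(w, w), f2(w, w))), f2(f2(w, w), f2(f2(w, w), f2(w, w)))))) = 1 + max(5, 4) = 6

6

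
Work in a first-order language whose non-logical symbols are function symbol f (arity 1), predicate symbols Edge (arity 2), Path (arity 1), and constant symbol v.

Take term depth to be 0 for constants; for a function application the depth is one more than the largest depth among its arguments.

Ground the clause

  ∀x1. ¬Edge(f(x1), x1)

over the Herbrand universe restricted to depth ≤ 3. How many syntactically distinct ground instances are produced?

4

Ground terms of depth ≤ 3:
  Count level by level. With function symbols f/1, the terms of depth ≤ k are the 1 constant together with each function applied to depth-≤(k−1) tuples, so N_k = 1 + N_{k-1}.
  N_0 = 1
  N_1 = 1 + 1 = 2
  N_2 = 1 + 2 = 3
  N_3 = 1 + 3 = 4
  Explicitly: v, f(v), f(f(v)), f(f(f(v))).
So there are 4 ground terms available for substitution.
There is 1 variable to instantiate (x1),  occurring in at least one literal, so different choices give different ground instances.
Number of ground instances = 4.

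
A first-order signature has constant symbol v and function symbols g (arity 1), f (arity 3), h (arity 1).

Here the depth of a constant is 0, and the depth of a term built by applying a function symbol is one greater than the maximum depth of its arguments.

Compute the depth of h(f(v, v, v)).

depth(f(v, v, v)) = 1 + max(0, 0, 0) = 1
depth(h(f(v, v, v))) = 1 + depth(f(v, v, v)) = 1 + 1 = 2

2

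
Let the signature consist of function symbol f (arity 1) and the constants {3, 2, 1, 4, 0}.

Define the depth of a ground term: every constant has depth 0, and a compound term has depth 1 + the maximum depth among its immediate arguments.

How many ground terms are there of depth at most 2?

Let N_k count ground terms of depth at most k. Each non-constant term of depth ≤ k is some function symbol applied to depth-≤(k−1) arguments, giving N_k = 5 + N_{k-1}.
N_0 = 5
N_1 = 5 + 5 = 10
N_2 = 5 + 10 = 15

15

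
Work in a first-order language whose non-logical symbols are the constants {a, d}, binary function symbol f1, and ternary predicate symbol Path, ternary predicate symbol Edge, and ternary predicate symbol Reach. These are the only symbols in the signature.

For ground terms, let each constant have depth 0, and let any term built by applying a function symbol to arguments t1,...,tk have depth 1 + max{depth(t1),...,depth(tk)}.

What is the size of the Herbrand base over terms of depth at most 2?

First count ground terms of depth ≤ 2.
If N_k denotes the number of depth-≤k ground terms, the 2 constants give N_0 = 2, and each function symbol of arity r contributes N_{k-1}^r new terms at level k: N_k = 2 + N_{k-1}^2.
N_0 = 2
N_1 = 2 + 2^2 = 6
N_2 = 2 + 6^2 = 38
So |H| = 38.
Each predicate of arity r yields |H|^r ground atoms (one per choice of an r-tuple from H):
  Path: 38^3 = 54872;  Edge: 38^3 = 54872;  Reach: 38^3 = 54872
Total ground atoms: 54872 + 54872 + 54872 = 164616.

164616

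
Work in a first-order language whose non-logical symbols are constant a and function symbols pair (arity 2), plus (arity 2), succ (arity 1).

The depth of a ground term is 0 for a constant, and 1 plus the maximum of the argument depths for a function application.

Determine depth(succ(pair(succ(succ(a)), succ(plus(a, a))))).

4

depth(succ(a)) = 1 + depth(a) = 1 + 0 = 1
depth(succ(succ(a))) = 1 + depth(succ(a)) = 1 + 1 = 2
depth(plus(a, a)) = 1 + max(0, 0) = 1
depth(succ(plus(a, a))) = 1 + depth(plus(a, a)) = 1 + 1 = 2
depth(pair(succ(succ(a)), succ(plus(a, a)))) = 1 + max(2, 2) = 3
depth(succ(pair(succ(succ(a)), succ(plus(a, a))))) = 1 + depth(pair(succ(succ(a)), succ(plus(a, a)))) = 1 + 3 = 4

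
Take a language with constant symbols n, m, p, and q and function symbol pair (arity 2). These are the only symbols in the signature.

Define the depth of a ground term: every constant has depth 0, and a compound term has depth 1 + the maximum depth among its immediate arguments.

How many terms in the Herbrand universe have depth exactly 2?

384

Let N_k count ground terms of depth at most k. Each non-constant term of depth ≤ k is some function symbol applied to depth-≤(k−1) arguments, giving N_k = 4 + N_{k-1}^2.
N_0 = 4
N_1 = 4 + 4^2 = 20
N_2 = 4 + 20^2 = 404
Terms of depth exactly 2: N_2 − N_1 = 404 − 20 = 384.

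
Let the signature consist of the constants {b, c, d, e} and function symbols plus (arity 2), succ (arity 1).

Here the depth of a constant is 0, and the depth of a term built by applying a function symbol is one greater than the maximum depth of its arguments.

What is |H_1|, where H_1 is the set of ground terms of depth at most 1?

24

Count level by level. With function symbols plus/2, succ/1, the terms of depth ≤ k are the 4 constants together with each function applied to depth-≤(k−1) tuples, so N_k = 4 + N_{k-1}^2 + N_{k-1}.
N_0 = 4
N_1 = 4 + 4^2 + 4 = 24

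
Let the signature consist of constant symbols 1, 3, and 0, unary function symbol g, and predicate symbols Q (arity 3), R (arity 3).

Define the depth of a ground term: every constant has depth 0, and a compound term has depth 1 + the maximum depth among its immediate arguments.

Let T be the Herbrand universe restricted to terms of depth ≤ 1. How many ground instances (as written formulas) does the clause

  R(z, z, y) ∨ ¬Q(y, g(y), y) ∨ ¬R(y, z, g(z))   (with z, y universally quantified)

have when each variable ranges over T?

Ground terms of depth ≤ 1:
  Write N_k for the number of ground terms of depth ≤ k. A term of depth ≤ k is either a constant or a function symbol applied to arguments of depth ≤ k−1, so N_k = 3 + N_{k-1}.
  N_0 = 3
  N_1 = 3 + 3 = 6
  Explicitly: 1, 3, 0, g(1), g(3), g(0).
So there are 6 ground terms available for substitution.
The body mentions every one of the 2 quantified variables; since ground terms form a free algebra, no two substitutions collapse to the same formula.
Number of ground instances = 6^2 = 36.

36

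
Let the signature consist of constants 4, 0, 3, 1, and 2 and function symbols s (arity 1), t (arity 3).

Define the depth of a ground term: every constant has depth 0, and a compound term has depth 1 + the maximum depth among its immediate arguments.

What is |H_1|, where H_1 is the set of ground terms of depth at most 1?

135

Let N_k = |{terms of depth ≤ k}|. Then N_0 = 5 and N_k = 5 + N_{k-1} + N_{k-1}^3 for k ≥ 1 (one summand per function symbol, arity giving the exponent).
N_0 = 5
N_1 = 5 + 5 + 5^3 = 135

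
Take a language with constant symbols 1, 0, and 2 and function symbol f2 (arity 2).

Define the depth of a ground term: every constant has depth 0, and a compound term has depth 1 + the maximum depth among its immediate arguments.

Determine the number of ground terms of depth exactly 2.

Count level by level. With function symbols f2/2, the terms of depth ≤ k are the 3 constants together with each function applied to depth-≤(k−1) tuples, so N_k = 3 + N_{k-1}^2.
N_0 = 3
N_1 = 3 + 3^2 = 12
N_2 = 3 + 12^2 = 147
Terms of depth exactly 2: N_2 − N_1 = 147 − 12 = 135.

135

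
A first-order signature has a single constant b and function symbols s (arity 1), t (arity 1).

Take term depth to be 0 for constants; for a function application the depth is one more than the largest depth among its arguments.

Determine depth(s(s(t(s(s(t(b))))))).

6

depth(t(b)) = 1 + depth(b) = 1 + 0 = 1
depth(s(t(b))) = 1 + depth(t(b)) = 1 + 1 = 2
depth(s(s(t(b)))) = 1 + depth(s(t(b))) = 1 + 2 = 3
depth(t(s(s(t(b))))) = 1 + depth(s(s(t(b)))) = 1 + 3 = 4
depth(s(t(s(s(t(b)))))) = 1 + depth(t(s(s(t(b))))) = 1 + 4 = 5
depth(s(s(t(s(s(t(b))))))) = 1 + depth(s(t(s(s(t(b)))))) = 1 + 5 = 6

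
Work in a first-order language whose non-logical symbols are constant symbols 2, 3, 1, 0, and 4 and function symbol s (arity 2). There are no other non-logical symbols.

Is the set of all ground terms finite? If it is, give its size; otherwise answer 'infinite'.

infinite

The signature has at least one function symbol (s, arity 2) and at least one constant (2).
Iterating s gives infinitely many distinct ground terms: 2, s(2, 2), s(s(2, 2), s(2, 2)), ...
So the Herbrand universe is infinite.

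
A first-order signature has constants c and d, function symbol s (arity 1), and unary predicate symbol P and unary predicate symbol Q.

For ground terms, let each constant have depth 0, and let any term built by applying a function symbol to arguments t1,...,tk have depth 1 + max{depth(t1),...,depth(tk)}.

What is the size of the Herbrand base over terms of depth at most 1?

First count ground terms of depth ≤ 1.
Write N_k for the number of ground terms of depth ≤ k. A term of depth ≤ k is either a constant or a function symbol applied to arguments of depth ≤ k−1, so N_k = 2 + N_{k-1}.
N_0 = 2
N_1 = 2 + 2 = 4
Explicitly: c, d, s(c), s(d).
So |H| = 4.
Ground atoms are formed by filling each argument slot of a predicate with a term from H, so an r-ary predicate gives |H|^r atoms:
  P: 4;  Q: 4
Total ground atoms: 4 + 4 = 8.

8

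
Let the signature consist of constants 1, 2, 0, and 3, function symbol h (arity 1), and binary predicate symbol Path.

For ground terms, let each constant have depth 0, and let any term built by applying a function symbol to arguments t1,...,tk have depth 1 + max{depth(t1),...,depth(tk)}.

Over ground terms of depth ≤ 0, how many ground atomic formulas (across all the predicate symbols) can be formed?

16

First count ground terms of depth ≤ 0.
Write N_k for the number of ground terms of depth ≤ k. A term of depth ≤ k is either a constant or a function symbol applied to arguments of depth ≤ k−1, so N_k = 4 + N_{k-1}.
N_0 = 4
So |H| = 4.
Each predicate of arity r yields |H|^r ground atoms (one per choice of an r-tuple from H):
  Path: 4^2 = 16
Total ground atoms: 16.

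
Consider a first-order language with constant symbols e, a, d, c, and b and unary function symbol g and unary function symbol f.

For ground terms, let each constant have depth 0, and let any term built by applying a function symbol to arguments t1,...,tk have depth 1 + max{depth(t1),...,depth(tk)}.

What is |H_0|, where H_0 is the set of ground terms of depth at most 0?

If N_k denotes the number of depth-≤k ground terms, the 5 constants give N_0 = 5, and each function symbol of arity r contributes N_{k-1}^r new terms at level k: N_k = 5 + N_{k-1} + N_{k-1}.
N_0 = 5
Explicitly: e, a, d, c, b.

5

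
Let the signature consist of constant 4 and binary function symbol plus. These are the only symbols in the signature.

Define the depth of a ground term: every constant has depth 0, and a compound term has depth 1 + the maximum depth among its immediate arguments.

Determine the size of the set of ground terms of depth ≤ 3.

Let N_k count ground terms of depth at most k. Each non-constant term of depth ≤ k is some function symbol applied to depth-≤(k−1) arguments, giving N_k = 1 + N_{k-1}^2.
N_0 = 1
N_1 = 1 + 1^2 = 2
N_2 = 1 + 2^2 = 5
N_3 = 1 + 5^2 = 26

26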